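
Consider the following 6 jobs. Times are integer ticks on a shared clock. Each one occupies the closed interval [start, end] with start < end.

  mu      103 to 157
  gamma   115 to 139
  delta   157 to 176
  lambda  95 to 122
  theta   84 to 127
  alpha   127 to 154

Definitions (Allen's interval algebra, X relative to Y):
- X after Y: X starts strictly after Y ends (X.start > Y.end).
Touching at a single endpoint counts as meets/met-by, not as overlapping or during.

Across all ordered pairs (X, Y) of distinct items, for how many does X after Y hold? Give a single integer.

5

Checking all 30 ordered pairs for relation 'after'; matching pairs in alphabetical order:
(alpha, lambda): alpha after lambda ✓
(delta, alpha): delta after alpha ✓
(delta, gamma): delta after gamma ✓
(delta, lambda): delta after lambda ✓
(delta, theta): delta after theta ✓
Count: 5.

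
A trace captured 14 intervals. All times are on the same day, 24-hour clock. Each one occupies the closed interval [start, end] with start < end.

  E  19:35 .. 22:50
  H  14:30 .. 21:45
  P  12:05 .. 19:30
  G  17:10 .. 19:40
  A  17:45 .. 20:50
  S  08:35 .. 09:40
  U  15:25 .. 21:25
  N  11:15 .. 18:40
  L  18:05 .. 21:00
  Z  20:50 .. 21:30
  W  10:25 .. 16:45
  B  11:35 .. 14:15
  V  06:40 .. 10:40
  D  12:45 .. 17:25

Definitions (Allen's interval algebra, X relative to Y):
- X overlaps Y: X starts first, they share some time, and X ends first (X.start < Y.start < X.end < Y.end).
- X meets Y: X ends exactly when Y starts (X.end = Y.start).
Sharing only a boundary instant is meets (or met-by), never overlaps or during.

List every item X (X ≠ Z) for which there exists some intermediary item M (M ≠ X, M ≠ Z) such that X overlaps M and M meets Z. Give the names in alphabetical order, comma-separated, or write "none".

G, N, P

Target Z = [20:50, 21:30].
Intermediaries M with M meets Z: A.
Via A — items with X overlaps A: G, N, P.
Union: G, N, P.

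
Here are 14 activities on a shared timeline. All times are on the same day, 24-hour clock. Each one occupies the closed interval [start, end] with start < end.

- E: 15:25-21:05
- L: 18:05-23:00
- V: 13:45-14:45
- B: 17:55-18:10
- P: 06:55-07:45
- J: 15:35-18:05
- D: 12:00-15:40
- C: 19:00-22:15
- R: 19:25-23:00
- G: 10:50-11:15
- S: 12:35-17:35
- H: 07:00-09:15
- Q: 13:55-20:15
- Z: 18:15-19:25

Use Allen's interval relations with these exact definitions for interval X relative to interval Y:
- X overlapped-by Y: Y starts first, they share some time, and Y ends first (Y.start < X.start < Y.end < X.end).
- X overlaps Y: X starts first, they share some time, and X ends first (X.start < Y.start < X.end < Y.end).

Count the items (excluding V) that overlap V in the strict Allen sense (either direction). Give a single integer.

Target V = [13:45, 14:45].
B [17:55, 18:10] → after → no.
C [19:00, 22:15] → after → no.
D [12:00, 15:40] → contains → no.
E [15:25, 21:05] → after → no.
G [10:50, 11:15] → before → no.
H [07:00, 09:15] → before → no.
J [15:35, 18:05] → after → no.
L [18:05, 23:00] → after → no.
P [06:55, 07:45] → before → no.
Q [13:55, 20:15] → overlapped-by → counts.
R [19:25, 23:00] → after → no.
S [12:35, 17:35] → contains → no.
Z [18:15, 19:25] → after → no.
Total: 1.

1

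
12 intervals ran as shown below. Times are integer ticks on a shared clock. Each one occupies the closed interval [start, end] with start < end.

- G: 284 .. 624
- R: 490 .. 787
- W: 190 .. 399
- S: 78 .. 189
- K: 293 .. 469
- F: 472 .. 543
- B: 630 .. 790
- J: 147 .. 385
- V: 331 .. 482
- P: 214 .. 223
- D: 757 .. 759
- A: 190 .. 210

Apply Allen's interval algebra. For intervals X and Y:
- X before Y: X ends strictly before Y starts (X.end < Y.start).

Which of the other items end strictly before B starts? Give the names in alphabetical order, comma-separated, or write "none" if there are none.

A, F, G, J, K, P, S, V, W

Target B = [630, 790].
A [190, 210] → before → yes.
D [757, 759] → during → no.
F [472, 543] → before → yes.
G [284, 624] → before → yes.
J [147, 385] → before → yes.
K [293, 469] → before → yes.
P [214, 223] → before → yes.
R [490, 787] → overlaps → no.
S [78, 189] → before → yes.
V [331, 482] → before → yes.
W [190, 399] → before → yes.
Result: A, F, G, J, K, P, S, V, W.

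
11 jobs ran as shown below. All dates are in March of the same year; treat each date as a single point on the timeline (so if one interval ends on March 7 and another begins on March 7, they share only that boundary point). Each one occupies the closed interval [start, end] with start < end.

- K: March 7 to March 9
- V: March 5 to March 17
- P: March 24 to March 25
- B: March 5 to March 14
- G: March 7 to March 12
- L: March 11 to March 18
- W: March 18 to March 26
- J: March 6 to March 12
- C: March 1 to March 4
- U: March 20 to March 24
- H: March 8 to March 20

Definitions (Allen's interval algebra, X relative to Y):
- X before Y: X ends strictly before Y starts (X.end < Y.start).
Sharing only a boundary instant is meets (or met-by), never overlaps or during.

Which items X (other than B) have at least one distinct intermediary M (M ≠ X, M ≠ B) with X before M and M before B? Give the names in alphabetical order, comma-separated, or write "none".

Target B = [March 5, March 14].
Intermediaries M with M before B: C.
Via C — items with X before C: none.
Union: none.

none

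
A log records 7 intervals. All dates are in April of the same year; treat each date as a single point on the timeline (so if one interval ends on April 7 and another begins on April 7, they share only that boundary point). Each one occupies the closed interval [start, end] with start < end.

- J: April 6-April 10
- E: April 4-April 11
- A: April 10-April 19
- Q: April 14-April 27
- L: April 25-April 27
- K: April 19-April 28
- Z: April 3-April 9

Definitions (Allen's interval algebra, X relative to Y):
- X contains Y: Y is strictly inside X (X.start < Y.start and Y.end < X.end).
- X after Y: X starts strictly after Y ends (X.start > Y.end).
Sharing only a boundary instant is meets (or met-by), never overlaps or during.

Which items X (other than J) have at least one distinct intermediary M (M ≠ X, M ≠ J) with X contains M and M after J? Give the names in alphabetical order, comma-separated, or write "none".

K

Target J = [April 6, April 10].
Intermediaries M with M after J: K, L, Q.
Via K — items with X contains K: none.
Via L — items with X contains L: K.
Via Q — items with X contains Q: none.
Union: K.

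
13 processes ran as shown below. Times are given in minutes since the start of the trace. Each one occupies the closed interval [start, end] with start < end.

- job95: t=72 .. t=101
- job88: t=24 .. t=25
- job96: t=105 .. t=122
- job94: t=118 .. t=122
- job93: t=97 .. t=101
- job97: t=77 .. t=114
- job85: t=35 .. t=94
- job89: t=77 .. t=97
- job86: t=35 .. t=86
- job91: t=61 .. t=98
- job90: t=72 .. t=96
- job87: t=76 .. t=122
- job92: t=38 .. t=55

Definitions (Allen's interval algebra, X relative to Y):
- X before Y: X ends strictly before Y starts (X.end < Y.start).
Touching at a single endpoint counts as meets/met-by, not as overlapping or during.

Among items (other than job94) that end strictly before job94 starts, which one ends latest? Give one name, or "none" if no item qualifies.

Target job94 = [t=118, t=122].
job85 [t=35, t=94] → before → candidate.
job86 [t=35, t=86] → before → candidate.
job87 [t=76, t=122] → finished-by → excluded.
job88 [t=24, t=25] → before → candidate.
job89 [t=77, t=97] → before → candidate.
job90 [t=72, t=96] → before → candidate.
job91 [t=61, t=98] → before → candidate.
job92 [t=38, t=55] → before → candidate.
job93 [t=97, t=101] → before → candidate.
job95 [t=72, t=101] → before → candidate.
job96 [t=105, t=122] → finished-by → excluded.
job97 [t=77, t=114] → before → candidate.
Among candidates, latest end is t=114 → job97.

job97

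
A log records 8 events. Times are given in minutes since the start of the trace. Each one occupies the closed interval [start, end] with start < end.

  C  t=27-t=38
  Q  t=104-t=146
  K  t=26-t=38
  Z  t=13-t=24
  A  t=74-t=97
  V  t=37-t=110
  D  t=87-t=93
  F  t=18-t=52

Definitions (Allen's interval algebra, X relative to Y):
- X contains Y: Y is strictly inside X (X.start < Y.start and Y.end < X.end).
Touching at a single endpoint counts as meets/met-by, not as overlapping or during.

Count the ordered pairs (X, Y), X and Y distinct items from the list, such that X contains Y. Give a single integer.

Checking all 56 ordered pairs for relation 'contains'; matching pairs in alphabetical order:
(A, D): A contains D ✓
(F, C): F contains C ✓
(F, K): F contains K ✓
(V, A): V contains A ✓
(V, D): V contains D ✓
Count: 5.

5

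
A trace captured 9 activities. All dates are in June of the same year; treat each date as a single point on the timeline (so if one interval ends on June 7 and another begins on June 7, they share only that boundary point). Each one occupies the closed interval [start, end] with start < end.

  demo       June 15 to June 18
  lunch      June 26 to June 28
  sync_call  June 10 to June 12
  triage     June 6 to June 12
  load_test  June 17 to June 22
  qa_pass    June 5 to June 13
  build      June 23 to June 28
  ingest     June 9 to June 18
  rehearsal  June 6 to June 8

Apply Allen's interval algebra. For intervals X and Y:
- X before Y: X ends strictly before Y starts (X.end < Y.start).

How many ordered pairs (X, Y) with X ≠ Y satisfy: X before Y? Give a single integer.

24

Checking all 72 ordered pairs for relation 'before'; matching pairs in alphabetical order:
(demo, build): demo before build ✓
(demo, lunch): demo before lunch ✓
(ingest, build): ingest before build ✓
(ingest, lunch): ingest before lunch ✓
(load_test, build): load_test before build ✓
(load_test, lunch): load_test before lunch ✓
(qa_pass, build): qa_pass before build ✓
(qa_pass, demo): qa_pass before demo ✓
(qa_pass, load_test): qa_pass before load_test ✓
(qa_pass, lunch): qa_pass before lunch ✓
(rehearsal, build): rehearsal before build ✓
(rehearsal, demo): rehearsal before demo ✓
(rehearsal, ingest): rehearsal before ingest ✓
(rehearsal, load_test): rehearsal before load_test ✓
(rehearsal, lunch): rehearsal before lunch ✓
(rehearsal, sync_call): rehearsal before sync_call ✓
(sync_call, build): sync_call before build ✓
(sync_call, demo): sync_call before demo ✓
(sync_call, load_test): sync_call before load_test ✓
(sync_call, lunch): sync_call before lunch ✓
(triage, build): triage before build ✓
(triage, demo): triage before demo ✓
(triage, load_test): triage before load_test ✓
(triage, lunch): triage before lunch ✓
Count: 24.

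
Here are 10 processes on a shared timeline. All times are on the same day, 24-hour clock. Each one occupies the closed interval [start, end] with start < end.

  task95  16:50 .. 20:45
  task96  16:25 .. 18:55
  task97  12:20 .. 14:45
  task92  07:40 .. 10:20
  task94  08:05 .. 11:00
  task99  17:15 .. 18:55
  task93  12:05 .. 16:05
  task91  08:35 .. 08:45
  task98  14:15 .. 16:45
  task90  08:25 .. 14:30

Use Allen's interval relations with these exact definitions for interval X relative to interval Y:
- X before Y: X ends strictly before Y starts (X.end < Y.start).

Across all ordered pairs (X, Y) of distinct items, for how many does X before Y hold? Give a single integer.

Checking all 90 ordered pairs for relation 'before'; matching pairs in alphabetical order:
(task90, task95): task90 before task95 ✓
(task90, task96): task90 before task96 ✓
(task90, task99): task90 before task99 ✓
(task91, task93): task91 before task93 ✓
(task91, task95): task91 before task95 ✓
(task91, task96): task91 before task96 ✓
(task91, task97): task91 before task97 ✓
(task91, task98): task91 before task98 ✓
(task91, task99): task91 before task99 ✓
(task92, task93): task92 before task93 ✓
(task92, task95): task92 before task95 ✓
(task92, task96): task92 before task96 ✓
(task92, task97): task92 before task97 ✓
(task92, task98): task92 before task98 ✓
(task92, task99): task92 before task99 ✓
(task93, task95): task93 before task95 ✓
(task93, task96): task93 before task96 ✓
(task93, task99): task93 before task99 ✓
(task94, task93): task94 before task93 ✓
(task94, task95): task94 before task95 ✓
(task94, task96): task94 before task96 ✓
(task94, task97): task94 before task97 ✓
(task94, task98): task94 before task98 ✓
(task94, task99): task94 before task99 ✓
... plus 5 further pairs not listed.
Count: 29.

29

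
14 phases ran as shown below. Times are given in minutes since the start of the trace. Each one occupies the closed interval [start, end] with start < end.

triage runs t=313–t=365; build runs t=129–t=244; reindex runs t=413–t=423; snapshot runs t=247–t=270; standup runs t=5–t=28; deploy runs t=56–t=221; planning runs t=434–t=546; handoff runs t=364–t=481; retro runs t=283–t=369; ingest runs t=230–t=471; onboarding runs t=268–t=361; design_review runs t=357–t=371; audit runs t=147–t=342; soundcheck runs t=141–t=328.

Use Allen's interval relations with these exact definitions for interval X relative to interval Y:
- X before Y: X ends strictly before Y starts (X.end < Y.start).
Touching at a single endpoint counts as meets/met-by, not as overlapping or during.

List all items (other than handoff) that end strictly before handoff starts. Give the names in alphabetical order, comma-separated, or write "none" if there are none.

Target handoff = [t=364, t=481].
audit [t=147, t=342] → before → yes.
build [t=129, t=244] → before → yes.
deploy [t=56, t=221] → before → yes.
design_review [t=357, t=371] → overlaps → no.
ingest [t=230, t=471] → overlaps → no.
onboarding [t=268, t=361] → before → yes.
planning [t=434, t=546] → overlapped-by → no.
reindex [t=413, t=423] → during → no.
retro [t=283, t=369] → overlaps → no.
snapshot [t=247, t=270] → before → yes.
soundcheck [t=141, t=328] → before → yes.
standup [t=5, t=28] → before → yes.
triage [t=313, t=365] → overlaps → no.
Result: audit, build, deploy, onboarding, snapshot, soundcheck, standup.

audit, build, deploy, onboarding, snapshot, soundcheck, standup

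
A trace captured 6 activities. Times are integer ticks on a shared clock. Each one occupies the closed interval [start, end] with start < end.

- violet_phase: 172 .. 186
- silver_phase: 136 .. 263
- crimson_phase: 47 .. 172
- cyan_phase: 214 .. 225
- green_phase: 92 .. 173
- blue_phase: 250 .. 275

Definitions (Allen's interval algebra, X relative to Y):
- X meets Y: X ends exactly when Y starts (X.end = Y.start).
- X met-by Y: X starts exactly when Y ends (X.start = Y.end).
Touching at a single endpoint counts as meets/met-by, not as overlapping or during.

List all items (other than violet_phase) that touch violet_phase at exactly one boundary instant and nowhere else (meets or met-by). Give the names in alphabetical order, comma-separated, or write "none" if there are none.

crimson_phase

Target violet_phase = [172, 186].
blue_phase [250, 275] → after → no.
crimson_phase [47, 172] → meets → yes.
cyan_phase [214, 225] → after → no.
green_phase [92, 173] → overlaps → no.
silver_phase [136, 263] → contains → no.
Result: crimson_phase.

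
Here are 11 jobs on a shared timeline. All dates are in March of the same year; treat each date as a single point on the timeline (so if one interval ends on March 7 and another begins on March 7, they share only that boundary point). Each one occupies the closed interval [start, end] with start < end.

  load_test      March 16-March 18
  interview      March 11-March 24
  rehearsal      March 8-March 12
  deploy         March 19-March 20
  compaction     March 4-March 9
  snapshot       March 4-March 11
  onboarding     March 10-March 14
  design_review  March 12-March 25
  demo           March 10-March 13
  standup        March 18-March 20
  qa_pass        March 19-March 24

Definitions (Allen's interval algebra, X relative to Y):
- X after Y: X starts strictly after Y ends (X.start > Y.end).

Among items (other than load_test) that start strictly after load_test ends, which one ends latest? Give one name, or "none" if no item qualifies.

Target load_test = [March 16, March 18].
compaction [March 4, March 9] → before → excluded.
demo [March 10, March 13] → before → excluded.
deploy [March 19, March 20] → after → candidate.
design_review [March 12, March 25] → contains → excluded.
interview [March 11, March 24] → contains → excluded.
onboarding [March 10, March 14] → before → excluded.
qa_pass [March 19, March 24] → after → candidate.
rehearsal [March 8, March 12] → before → excluded.
snapshot [March 4, March 11] → before → excluded.
standup [March 18, March 20] → met-by → excluded.
Among candidates, latest end is March 24 → qa_pass.

qa_pass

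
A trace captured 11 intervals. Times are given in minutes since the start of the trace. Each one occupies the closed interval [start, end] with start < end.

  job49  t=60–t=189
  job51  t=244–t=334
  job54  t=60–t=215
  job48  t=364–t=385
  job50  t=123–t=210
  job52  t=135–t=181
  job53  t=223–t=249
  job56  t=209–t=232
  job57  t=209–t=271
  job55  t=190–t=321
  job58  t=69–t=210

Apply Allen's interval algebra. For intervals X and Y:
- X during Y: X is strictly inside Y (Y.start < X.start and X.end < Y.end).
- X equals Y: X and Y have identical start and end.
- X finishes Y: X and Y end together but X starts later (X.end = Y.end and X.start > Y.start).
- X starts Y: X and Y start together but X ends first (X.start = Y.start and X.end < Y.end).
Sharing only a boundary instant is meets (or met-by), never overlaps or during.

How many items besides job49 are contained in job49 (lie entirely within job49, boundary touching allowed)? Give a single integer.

Target job49 = [t=60, t=189].
job48 [t=364, t=385] → after → no.
job50 [t=123, t=210] → overlapped-by → no.
job51 [t=244, t=334] → after → no.
job52 [t=135, t=181] → during → counts.
job53 [t=223, t=249] → after → no.
job54 [t=60, t=215] → started-by → no.
job55 [t=190, t=321] → after → no.
job56 [t=209, t=232] → after → no.
job57 [t=209, t=271] → after → no.
job58 [t=69, t=210] → overlapped-by → no.
Total: 1.

1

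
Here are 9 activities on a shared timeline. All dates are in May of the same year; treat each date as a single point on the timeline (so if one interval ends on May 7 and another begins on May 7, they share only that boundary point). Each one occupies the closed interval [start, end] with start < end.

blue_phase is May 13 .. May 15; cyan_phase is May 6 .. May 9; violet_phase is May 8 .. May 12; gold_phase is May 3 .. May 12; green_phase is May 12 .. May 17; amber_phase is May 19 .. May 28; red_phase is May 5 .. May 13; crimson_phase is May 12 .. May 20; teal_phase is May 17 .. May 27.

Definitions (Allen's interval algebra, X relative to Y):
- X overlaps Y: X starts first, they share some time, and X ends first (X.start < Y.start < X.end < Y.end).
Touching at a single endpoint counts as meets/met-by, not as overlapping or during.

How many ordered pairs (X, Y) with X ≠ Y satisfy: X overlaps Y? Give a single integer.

Checking all 72 ordered pairs for relation 'overlaps'; matching pairs in alphabetical order:
(crimson_phase, amber_phase): crimson_phase overlaps amber_phase ✓
(crimson_phase, teal_phase): crimson_phase overlaps teal_phase ✓
(cyan_phase, violet_phase): cyan_phase overlaps violet_phase ✓
(gold_phase, red_phase): gold_phase overlaps red_phase ✓
(red_phase, crimson_phase): red_phase overlaps crimson_phase ✓
(red_phase, green_phase): red_phase overlaps green_phase ✓
(teal_phase, amber_phase): teal_phase overlaps amber_phase ✓
Count: 7.

7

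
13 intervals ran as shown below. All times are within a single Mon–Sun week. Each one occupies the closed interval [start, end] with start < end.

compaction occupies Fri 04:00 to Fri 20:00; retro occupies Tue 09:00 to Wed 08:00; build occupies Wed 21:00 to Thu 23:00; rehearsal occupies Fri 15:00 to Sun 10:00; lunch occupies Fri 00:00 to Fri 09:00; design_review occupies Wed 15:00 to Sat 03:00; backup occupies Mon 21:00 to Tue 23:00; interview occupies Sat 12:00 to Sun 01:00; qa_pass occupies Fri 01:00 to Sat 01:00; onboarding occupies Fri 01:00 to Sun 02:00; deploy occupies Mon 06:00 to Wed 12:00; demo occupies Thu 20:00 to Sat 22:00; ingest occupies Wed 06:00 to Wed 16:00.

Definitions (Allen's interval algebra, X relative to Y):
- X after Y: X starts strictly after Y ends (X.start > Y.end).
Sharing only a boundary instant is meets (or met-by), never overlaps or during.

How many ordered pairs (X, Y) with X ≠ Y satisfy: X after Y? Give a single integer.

Checking all 156 ordered pairs for relation 'after'; matching pairs in alphabetical order:
(build, backup): build after backup ✓
(build, deploy): build after deploy ✓
(build, ingest): build after ingest ✓
(build, retro): build after retro ✓
(compaction, backup): compaction after backup ✓
(compaction, build): compaction after build ✓
(compaction, deploy): compaction after deploy ✓
(compaction, ingest): compaction after ingest ✓
(compaction, retro): compaction after retro ✓
(demo, backup): demo after backup ✓
(demo, deploy): demo after deploy ✓
(demo, ingest): demo after ingest ✓
(demo, retro): demo after retro ✓
(design_review, backup): design_review after backup ✓
(design_review, deploy): design_review after deploy ✓
(design_review, retro): design_review after retro ✓
(ingest, backup): ingest after backup ✓
(interview, backup): interview after backup ✓
(interview, build): interview after build ✓
(interview, compaction): interview after compaction ✓
(interview, deploy): interview after deploy ✓
(interview, design_review): interview after design_review ✓
(interview, ingest): interview after ingest ✓
(interview, lunch): interview after lunch ✓
... plus 23 further pairs not listed.
Count: 47.

47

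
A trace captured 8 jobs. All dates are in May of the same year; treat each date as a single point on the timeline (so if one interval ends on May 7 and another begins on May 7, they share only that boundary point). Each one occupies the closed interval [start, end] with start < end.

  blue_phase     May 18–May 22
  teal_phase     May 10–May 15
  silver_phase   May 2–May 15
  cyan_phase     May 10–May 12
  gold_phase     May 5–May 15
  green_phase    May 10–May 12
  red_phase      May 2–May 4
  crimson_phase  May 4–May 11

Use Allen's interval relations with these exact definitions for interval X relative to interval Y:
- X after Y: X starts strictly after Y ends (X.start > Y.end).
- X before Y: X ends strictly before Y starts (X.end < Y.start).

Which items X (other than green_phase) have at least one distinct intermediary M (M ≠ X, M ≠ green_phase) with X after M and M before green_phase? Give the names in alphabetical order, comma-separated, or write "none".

Target green_phase = [May 10, May 12].
Intermediaries M with M before green_phase: red_phase.
Via red_phase — items with X after red_phase: blue_phase, cyan_phase, gold_phase, teal_phase.
Union: blue_phase, cyan_phase, gold_phase, teal_phase.

blue_phase, cyan_phase, gold_phase, teal_phase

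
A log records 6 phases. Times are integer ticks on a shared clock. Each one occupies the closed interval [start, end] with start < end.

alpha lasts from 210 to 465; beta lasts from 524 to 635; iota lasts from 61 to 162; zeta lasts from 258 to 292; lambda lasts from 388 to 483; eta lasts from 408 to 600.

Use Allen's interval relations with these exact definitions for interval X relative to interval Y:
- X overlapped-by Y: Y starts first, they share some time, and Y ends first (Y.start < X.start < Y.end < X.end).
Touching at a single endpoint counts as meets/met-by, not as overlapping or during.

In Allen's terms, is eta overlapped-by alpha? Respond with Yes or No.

eta = [408, 600], alpha = [210, 465].
Actual relation of eta to alpha: overlapped-by.
Asked whether 'overlapped-by' holds → Yes.

Yes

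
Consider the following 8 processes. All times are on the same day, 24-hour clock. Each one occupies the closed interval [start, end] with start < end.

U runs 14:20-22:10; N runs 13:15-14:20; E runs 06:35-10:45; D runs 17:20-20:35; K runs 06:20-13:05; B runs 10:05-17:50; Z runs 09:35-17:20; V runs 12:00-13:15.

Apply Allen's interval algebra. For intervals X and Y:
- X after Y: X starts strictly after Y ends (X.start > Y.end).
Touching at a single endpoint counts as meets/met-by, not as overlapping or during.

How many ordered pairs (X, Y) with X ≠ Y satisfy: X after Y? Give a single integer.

Checking all 56 ordered pairs for relation 'after'; matching pairs in alphabetical order:
(D, E): D after E ✓
(D, K): D after K ✓
(D, N): D after N ✓
(D, V): D after V ✓
(N, E): N after E ✓
(N, K): N after K ✓
(U, E): U after E ✓
(U, K): U after K ✓
(U, V): U after V ✓
(V, E): V after E ✓
Count: 10.

10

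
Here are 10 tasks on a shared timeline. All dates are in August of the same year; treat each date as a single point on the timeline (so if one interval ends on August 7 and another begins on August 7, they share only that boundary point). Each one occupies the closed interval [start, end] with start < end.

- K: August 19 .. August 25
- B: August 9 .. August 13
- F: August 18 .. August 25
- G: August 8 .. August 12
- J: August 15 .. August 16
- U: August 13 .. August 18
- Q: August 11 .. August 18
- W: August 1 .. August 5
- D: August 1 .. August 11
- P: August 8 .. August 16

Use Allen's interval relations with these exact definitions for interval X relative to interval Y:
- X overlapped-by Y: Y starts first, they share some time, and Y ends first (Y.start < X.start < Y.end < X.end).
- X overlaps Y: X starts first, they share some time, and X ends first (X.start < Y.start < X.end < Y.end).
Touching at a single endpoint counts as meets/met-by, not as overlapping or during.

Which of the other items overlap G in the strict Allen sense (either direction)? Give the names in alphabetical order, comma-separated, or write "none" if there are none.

B, D, Q

Target G = [August 8, August 12].
B [August 9, August 13] → overlapped-by → yes.
D [August 1, August 11] → overlaps → yes.
F [August 18, August 25] → after → no.
J [August 15, August 16] → after → no.
K [August 19, August 25] → after → no.
P [August 8, August 16] → started-by → no.
Q [August 11, August 18] → overlapped-by → yes.
U [August 13, August 18] → after → no.
W [August 1, August 5] → before → no.
Result: B, D, Q.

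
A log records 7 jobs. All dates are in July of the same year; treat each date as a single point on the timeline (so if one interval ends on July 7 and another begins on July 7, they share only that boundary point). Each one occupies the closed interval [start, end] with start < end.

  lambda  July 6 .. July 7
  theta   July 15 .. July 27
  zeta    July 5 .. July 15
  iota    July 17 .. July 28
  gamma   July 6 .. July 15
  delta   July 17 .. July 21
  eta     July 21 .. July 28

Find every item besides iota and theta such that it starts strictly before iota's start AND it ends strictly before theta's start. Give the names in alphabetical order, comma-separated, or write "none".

lambda

Conditions: its start is strictly before iota's start (X.start < July 17) AND its end is strictly before theta's start (X.end < July 15).
delta: start July 17 < July 17? ✗; end July 21 < July 15? ✗ → no.
eta: start July 21 < July 17? ✗; end July 28 < July 15? ✗ → no.
gamma: start July 6 < July 17? ✓; end July 15 < July 15? ✗ → no.
lambda: start July 6 < July 17? ✓; end July 7 < July 15? ✓ → yes.
zeta: start July 5 < July 17? ✓; end July 15 < July 15? ✗ → no.
Result: lambda.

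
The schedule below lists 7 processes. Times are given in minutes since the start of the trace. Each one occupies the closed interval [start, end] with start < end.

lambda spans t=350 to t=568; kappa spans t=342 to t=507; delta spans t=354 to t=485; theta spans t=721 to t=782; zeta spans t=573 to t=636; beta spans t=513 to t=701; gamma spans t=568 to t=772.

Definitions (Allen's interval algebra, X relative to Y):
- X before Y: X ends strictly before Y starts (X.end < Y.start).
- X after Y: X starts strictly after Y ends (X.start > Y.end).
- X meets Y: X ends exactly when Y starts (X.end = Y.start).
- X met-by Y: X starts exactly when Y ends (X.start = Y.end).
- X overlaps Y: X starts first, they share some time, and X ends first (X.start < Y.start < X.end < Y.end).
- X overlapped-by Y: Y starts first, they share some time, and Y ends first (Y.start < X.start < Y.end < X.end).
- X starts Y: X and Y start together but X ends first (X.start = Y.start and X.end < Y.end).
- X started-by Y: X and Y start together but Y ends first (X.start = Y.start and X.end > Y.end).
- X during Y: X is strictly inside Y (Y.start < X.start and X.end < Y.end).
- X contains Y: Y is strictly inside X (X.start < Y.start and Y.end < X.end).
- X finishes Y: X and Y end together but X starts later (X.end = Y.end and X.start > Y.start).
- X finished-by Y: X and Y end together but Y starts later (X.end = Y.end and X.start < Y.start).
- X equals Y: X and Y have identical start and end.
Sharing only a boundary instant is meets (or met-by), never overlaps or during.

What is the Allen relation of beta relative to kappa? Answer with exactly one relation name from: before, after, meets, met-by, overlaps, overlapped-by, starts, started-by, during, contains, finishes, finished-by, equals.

beta = [t=513, t=701]; kappa = [t=342, t=507].
Compare endpoints: beta.start > kappa.start, beta.start > kappa.end, beta.end > kappa.start, beta.end > kappa.end.
That pattern is 'after'.

after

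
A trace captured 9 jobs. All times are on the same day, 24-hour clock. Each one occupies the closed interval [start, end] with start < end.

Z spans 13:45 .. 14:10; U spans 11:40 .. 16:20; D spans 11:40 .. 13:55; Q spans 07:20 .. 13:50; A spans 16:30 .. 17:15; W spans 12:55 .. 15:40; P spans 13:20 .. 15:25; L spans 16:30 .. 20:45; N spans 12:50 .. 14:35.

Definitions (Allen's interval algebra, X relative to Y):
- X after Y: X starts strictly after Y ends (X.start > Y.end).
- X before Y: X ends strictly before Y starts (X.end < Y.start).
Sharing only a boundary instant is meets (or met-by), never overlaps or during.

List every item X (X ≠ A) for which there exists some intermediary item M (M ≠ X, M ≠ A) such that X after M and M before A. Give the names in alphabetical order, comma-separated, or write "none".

L

Target A = [16:30, 17:15].
Intermediaries M with M before A: D, N, P, Q, U, W, Z.
Via D — items with X after D: L.
Via N — items with X after N: L.
Via P — items with X after P: L.
Via Q — items with X after Q: L.
Via U — items with X after U: L.
Via W — items with X after W: L.
Via Z — items with X after Z: L.
Union: L.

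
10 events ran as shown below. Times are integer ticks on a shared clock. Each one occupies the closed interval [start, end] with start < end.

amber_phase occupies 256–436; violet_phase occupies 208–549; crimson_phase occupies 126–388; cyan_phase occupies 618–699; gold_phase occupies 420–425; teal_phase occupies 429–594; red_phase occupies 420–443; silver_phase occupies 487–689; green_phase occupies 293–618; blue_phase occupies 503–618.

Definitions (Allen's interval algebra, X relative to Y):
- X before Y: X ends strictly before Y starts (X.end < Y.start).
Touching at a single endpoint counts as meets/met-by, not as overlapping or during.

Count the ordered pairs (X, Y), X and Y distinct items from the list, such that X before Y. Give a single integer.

18

Checking all 90 ordered pairs for relation 'before'; matching pairs in alphabetical order:
(amber_phase, blue_phase): amber_phase before blue_phase ✓
(amber_phase, cyan_phase): amber_phase before cyan_phase ✓
(amber_phase, silver_phase): amber_phase before silver_phase ✓
(crimson_phase, blue_phase): crimson_phase before blue_phase ✓
(crimson_phase, cyan_phase): crimson_phase before cyan_phase ✓
(crimson_phase, gold_phase): crimson_phase before gold_phase ✓
(crimson_phase, red_phase): crimson_phase before red_phase ✓
(crimson_phase, silver_phase): crimson_phase before silver_phase ✓
(crimson_phase, teal_phase): crimson_phase before teal_phase ✓
(gold_phase, blue_phase): gold_phase before blue_phase ✓
(gold_phase, cyan_phase): gold_phase before cyan_phase ✓
(gold_phase, silver_phase): gold_phase before silver_phase ✓
(gold_phase, teal_phase): gold_phase before teal_phase ✓
(red_phase, blue_phase): red_phase before blue_phase ✓
(red_phase, cyan_phase): red_phase before cyan_phase ✓
(red_phase, silver_phase): red_phase before silver_phase ✓
(teal_phase, cyan_phase): teal_phase before cyan_phase ✓
(violet_phase, cyan_phase): violet_phase before cyan_phase ✓
Count: 18.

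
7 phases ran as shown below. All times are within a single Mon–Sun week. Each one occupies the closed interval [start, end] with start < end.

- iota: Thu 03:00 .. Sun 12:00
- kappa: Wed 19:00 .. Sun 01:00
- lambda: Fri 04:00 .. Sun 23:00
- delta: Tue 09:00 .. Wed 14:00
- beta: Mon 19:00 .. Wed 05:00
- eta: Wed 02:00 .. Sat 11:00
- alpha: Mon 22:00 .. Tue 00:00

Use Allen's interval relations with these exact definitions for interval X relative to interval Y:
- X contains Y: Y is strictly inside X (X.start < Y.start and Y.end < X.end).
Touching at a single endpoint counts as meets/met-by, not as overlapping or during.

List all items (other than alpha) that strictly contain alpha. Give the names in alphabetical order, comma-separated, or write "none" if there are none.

beta

Target alpha = [Mon 22:00, Tue 00:00].
beta [Mon 19:00, Wed 05:00] → contains → yes.
delta [Tue 09:00, Wed 14:00] → after → no.
eta [Wed 02:00, Sat 11:00] → after → no.
iota [Thu 03:00, Sun 12:00] → after → no.
kappa [Wed 19:00, Sun 01:00] → after → no.
lambda [Fri 04:00, Sun 23:00] → after → no.
Result: beta.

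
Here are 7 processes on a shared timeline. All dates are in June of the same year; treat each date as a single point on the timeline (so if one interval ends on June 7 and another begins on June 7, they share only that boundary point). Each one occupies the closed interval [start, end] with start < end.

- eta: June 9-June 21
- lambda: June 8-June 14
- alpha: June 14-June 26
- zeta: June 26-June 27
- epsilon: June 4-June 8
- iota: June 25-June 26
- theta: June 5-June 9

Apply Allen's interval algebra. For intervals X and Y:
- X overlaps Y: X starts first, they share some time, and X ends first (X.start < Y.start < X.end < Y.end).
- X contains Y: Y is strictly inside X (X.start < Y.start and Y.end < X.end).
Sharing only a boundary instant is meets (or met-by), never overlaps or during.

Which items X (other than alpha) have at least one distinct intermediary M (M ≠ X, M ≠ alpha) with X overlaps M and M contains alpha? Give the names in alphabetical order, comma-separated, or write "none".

none

Target alpha = [June 14, June 26].
Intermediaries M with M contains alpha: none.
Union: none.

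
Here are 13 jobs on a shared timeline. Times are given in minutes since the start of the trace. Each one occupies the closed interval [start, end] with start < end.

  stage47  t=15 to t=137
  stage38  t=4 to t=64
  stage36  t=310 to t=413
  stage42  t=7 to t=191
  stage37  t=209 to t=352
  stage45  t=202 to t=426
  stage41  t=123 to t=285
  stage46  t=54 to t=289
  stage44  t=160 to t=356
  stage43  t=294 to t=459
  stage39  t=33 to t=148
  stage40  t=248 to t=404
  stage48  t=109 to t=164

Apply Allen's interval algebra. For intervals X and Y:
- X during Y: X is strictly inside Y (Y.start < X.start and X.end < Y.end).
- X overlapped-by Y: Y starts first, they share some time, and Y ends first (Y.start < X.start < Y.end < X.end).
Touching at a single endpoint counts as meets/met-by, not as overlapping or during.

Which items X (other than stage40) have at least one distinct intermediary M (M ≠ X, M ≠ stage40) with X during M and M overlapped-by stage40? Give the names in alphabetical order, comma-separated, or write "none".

stage36

Target stage40 = [t=248, t=404].
Intermediaries M with M overlapped-by stage40: stage36, stage43.
Via stage36 — items with X during stage36: none.
Via stage43 — items with X during stage43: stage36.
Union: stage36.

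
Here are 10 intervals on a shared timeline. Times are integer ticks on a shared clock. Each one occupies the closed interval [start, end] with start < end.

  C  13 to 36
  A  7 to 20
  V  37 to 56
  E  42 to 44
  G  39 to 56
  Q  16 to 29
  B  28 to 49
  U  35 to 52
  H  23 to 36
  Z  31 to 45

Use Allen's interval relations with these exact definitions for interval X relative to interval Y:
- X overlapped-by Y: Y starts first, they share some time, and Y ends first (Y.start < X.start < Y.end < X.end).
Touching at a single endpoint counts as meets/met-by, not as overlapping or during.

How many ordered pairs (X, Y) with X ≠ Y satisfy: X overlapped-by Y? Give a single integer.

18

Checking all 90 ordered pairs for relation 'overlapped-by'; matching pairs in alphabetical order:
(B, C): B overlapped-by C ✓
(B, H): B overlapped-by H ✓
(B, Q): B overlapped-by Q ✓
(C, A): C overlapped-by A ✓
(G, B): G overlapped-by B ✓
(G, U): G overlapped-by U ✓
(G, Z): G overlapped-by Z ✓
(H, Q): H overlapped-by Q ✓
(Q, A): Q overlapped-by A ✓
(U, B): U overlapped-by B ✓
(U, C): U overlapped-by C ✓
(U, H): U overlapped-by H ✓
(U, Z): U overlapped-by Z ✓
(V, B): V overlapped-by B ✓
(V, U): V overlapped-by U ✓
(V, Z): V overlapped-by Z ✓
(Z, C): Z overlapped-by C ✓
(Z, H): Z overlapped-by H ✓
Count: 18.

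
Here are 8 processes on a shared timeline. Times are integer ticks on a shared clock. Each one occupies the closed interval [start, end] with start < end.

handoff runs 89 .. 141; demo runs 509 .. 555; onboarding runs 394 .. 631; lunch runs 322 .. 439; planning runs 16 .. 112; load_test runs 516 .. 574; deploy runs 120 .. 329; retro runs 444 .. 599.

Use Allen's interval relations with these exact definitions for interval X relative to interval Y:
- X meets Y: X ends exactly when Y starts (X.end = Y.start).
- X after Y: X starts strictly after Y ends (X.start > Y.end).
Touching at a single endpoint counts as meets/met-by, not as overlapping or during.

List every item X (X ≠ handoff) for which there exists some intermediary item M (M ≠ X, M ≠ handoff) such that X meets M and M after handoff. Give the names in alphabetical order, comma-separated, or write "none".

Target handoff = [89, 141].
Intermediaries M with M after handoff: demo, load_test, lunch, onboarding, retro.
Via demo — items with X meets demo: none.
Via load_test — items with X meets load_test: none.
Via lunch — items with X meets lunch: none.
Via onboarding — items with X meets onboarding: none.
Via retro — items with X meets retro: none.
Union: none.

none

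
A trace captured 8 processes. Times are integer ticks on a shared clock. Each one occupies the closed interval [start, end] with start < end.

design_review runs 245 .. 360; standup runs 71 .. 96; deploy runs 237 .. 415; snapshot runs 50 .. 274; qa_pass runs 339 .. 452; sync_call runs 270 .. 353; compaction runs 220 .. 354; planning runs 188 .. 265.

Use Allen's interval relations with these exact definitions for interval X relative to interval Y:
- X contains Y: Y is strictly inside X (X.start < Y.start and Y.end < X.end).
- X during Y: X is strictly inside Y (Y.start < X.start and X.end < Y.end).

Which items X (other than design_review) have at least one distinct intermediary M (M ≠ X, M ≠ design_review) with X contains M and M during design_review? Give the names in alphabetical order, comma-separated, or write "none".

compaction, deploy

Target design_review = [245, 360].
Intermediaries M with M during design_review: sync_call.
Via sync_call — items with X contains sync_call: compaction, deploy.
Union: compaction, deploy.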